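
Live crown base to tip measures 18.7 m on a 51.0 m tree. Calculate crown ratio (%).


Formula: Crown Ratio = (Crown Length / Total Height) * 100
CR = (18.7 m / 51.0 m) * 100
CR = 0.3667 * 100 = 36.7%

36.7


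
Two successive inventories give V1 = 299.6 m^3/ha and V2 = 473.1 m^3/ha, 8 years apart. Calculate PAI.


Formula: PAI = (V_T2 - V_T1) / (T2 - T1)
Volume increment = 473.1 - 299.6 = 173.5 m^3/ha
PAI = 173.5 / 8 = 21.69 m^3/ha/year

21.69


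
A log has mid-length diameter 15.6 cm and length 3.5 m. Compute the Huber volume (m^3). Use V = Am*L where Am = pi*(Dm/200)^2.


Huber: V = Am * L,  Am = pi*(Dm/200)^2
Am = pi*(15.6/200)^2 = 0.019113 m^2
V = 0.019113*3.5 = 0.0669 m^3

0.0669


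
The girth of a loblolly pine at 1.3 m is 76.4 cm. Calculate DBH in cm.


Formula: DBH = C / pi
DBH = 76.4 / pi
pi = 3.14159...
DBH = 24.3 cm

24.3


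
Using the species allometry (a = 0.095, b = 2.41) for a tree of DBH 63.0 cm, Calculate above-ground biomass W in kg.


Formula: W = a * DBH^b  (allometric power law)
DBH^b = 63.0^2.41 = 21697.5513
W = 0.095 * 21697.5513 = 2061.3 kg

2061.3


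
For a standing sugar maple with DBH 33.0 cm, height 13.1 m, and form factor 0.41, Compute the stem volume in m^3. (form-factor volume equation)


Formula: V = pi * (DBH/200)^2 * H * ff
Radius = DBH/200 = 33.0/200 = 0.165 m
Radius^2 = 0.165^2 = 0.027225 m^2
V = pi * 0.027225 * 13.1 * 0.41
V = 0.459 m^3

0.459


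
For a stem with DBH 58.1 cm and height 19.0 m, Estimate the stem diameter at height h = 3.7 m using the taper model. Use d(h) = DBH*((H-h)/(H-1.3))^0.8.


Taper: d(h) = DBH * ((H - h) / (H - 1.3))^0.8
Numerator = H - h = 19.0 - 3.7 = 15.3 m
Denominator = H - 1.3 = 19.0 - 1.3 = 17.7 m
Ratio = 15.3 / 17.7 = 0.86441
d = 58.1 * 0.86441^0.8 = 51.7 cm

51.7


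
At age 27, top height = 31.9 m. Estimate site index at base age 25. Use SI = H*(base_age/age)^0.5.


Formula: SI = H_dom * (base_age / age)^0.5
Age ratio = 25 / 27 = 0.92593
sqrt(age_ratio) = 0.96225
SI = 31.9 * 0.96225 = 30.7 m

30.7


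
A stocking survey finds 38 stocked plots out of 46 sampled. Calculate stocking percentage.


Formula: Stocking % = stocked plots / total plots * 100
Stocking = 38 / 46 * 100
Stocking = 0.8261 * 100 = 82.6%

82.6


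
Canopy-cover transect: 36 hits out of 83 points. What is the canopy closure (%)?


Formula: Canopy closure = covered points / total points * 100
Closure = 36 / 83 * 100
Closure = 0.4337 * 100 = 43.4%

43.4


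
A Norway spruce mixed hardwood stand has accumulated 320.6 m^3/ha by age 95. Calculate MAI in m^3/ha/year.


Formula: MAI = Total Volume / Stand Age
MAI = 320.6 m^3/ha / 95 years
MAI = 3.37 m^3/ha/year

3.37


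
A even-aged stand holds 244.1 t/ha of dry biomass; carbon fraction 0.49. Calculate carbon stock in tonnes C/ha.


Formula: Carbon Stock = Biomass * Carbon Fraction
C = 244.1 t/ha * 0.49
C = 119.6 t C/ha

119.6


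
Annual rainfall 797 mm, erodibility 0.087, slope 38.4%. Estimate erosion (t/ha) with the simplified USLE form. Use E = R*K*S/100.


Formula: E = R * K * S / 100  (simplified USLE)
R * K = 797 * 0.087 = 69.339
E = 69.339 * 38.4 / 100 = 26.63 t/ha

26.63


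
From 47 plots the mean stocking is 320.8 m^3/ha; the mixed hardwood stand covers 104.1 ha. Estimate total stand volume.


Formula: Total Volume = Mean Volume per ha * Total Area
Total Volume = 320.8 m^3/ha * 104.1 ha
Total Volume = 33395 m^3

33395


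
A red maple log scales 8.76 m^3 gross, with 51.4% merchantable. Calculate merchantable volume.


Formula: MV = V_total * (merchantable_pct / 100)
Merchantable fraction = 51.4% / 100 = 0.514
MV = 8.76 m^3 * 0.514 = 4.503 m^3

4.503


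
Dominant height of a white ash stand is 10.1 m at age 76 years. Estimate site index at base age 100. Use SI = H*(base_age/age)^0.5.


Formula: SI = H_dom * (base_age / age)^0.5
Age ratio = 100 / 76 = 1.31579
sqrt(age_ratio) = 1.14708
SI = 10.1 * 1.14708 = 11.6 m

11.6


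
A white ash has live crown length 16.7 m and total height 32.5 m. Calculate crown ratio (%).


Formula: Crown Ratio = (Crown Length / Total Height) * 100
CR = (16.7 m / 32.5 m) * 100
CR = 0.5138 * 100 = 51.4%

51.4


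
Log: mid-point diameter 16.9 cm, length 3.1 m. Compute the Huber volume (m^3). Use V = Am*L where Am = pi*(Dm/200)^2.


Huber: V = Am * L,  Am = pi*(Dm/200)^2
Am = pi*(16.9/200)^2 = 0.022432 m^2
V = 0.022432*3.1 = 0.0695 m^3

0.0695


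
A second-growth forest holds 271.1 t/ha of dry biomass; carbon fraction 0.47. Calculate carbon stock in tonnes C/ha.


Formula: Carbon Stock = Biomass * Carbon Fraction
C = 271.1 t/ha * 0.47
C = 127.4 t C/ha

127.4


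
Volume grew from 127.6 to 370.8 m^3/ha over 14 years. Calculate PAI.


Formula: PAI = (V_T2 - V_T1) / (T2 - T1)
Volume increment = 370.8 - 127.6 = 243.2 m^3/ha
PAI = 243.2 / 14 = 17.37 m^3/ha/year

17.37


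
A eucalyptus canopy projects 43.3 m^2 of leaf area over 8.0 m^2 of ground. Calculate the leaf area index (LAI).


Formula: LAI = total leaf area / ground area  (dimensionless)
LAI = 43.3 m^2 / 8.0 m^2
LAI = 5.41

5.41


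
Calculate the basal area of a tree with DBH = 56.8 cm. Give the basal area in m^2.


Formula: BA = pi * (DBH/2)^2 / 10000  (cm^2 to m^2)
Radius = DBH/2 = 56.8/2 = 28.4 cm
BA = pi * 28.4^2 / 10000
   = 2533.883 cm^2 / 10000
   = 0.2534 m^2

0.2534


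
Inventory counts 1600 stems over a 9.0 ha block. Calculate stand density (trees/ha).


Formula: Stand Density = N_trees / Area_ha
Density = 1600 trees / 9.0 ha
Density = 178 trees/ha

178


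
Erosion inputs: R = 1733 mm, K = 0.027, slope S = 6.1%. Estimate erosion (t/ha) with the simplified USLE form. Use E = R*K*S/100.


Formula: E = R * K * S / 100  (simplified USLE)
R * K = 1733 * 0.027 = 46.791
E = 46.791 * 6.1 / 100 = 2.85 t/ha

2.85


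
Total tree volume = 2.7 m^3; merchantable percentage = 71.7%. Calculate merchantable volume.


Formula: MV = V_total * (merchantable_pct / 100)
Merchantable fraction = 71.7% / 100 = 0.717
MV = 2.7 m^3 * 0.717 = 1.936 m^3

1.936


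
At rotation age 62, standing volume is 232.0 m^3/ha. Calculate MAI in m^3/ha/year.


Formula: MAI = Total Volume / Stand Age
MAI = 232.0 m^3/ha / 62 years
MAI = 3.74 m^3/ha/year

3.74


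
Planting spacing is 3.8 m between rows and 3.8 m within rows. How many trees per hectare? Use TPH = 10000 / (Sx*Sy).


Formula: TPH = 10000 m^2/ha / (spacing_x * spacing_y)
Area per tree = 3.8 m * 3.8 m = 14.44 m^2
TPH = 10000 / 14.44 = 693 trees/ha

693


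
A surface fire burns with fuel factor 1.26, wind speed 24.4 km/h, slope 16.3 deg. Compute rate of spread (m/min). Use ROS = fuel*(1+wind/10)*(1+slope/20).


Formula: ROS = fuel * (1 + wind/10) * (1 + slope/20)
Wind factor = 1 + 24.4/10 = 3.44
Slope factor = 1 + 16.3/20 = 1.815
ROS = 1.26 * 3.44 * 1.815 = 7.87 m/min

7.87


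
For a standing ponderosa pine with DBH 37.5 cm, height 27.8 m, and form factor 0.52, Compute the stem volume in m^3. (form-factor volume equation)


Formula: V = pi * (DBH/200)^2 * H * ff
Radius = DBH/200 = 37.5/200 = 0.1875 m
Radius^2 = 0.1875^2 = 0.03515625 m^2
V = pi * 0.03515625 * 27.8 * 0.52
V = 1.597 m^3

1.597


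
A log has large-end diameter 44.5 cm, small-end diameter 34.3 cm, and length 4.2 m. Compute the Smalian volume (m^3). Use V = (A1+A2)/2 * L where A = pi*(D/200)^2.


Smalian: V = (A1 + A2)/2 * L,  A = pi*(D/200)^2
A1 = pi*(44.5/200)^2 = 0.155528 m^2
A2 = pi*(34.3/200)^2 = 0.092401 m^2
V = (0.155528+0.092401)/2*4.2 = 0.5207 m^3

0.5207


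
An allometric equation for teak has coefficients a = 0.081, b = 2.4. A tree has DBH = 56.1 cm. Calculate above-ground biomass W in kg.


Formula: W = a * DBH^b  (allometric power law)
DBH^b = 56.1^2.4 = 15758.3545
W = 0.081 * 15758.3545 = 1276.4 kg

1276.4


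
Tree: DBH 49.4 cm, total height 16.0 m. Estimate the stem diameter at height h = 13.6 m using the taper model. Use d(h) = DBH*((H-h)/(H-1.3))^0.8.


Taper: d(h) = DBH * ((H - h) / (H - 1.3))^0.8
Numerator = H - h = 16.0 - 13.6 = 2.4 m
Denominator = H - 1.3 = 16.0 - 1.3 = 14.7 m
Ratio = 2.4 / 14.7 = 0.16327
d = 49.4 * 0.16327^0.8 = 11.6 cm

11.6


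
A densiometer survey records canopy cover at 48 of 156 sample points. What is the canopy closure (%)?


Formula: Canopy closure = covered points / total points * 100
Closure = 48 / 156 * 100
Closure = 0.3077 * 100 = 30.8%

30.8


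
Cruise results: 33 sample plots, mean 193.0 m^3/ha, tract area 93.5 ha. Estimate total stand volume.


Formula: Total Volume = Mean Volume per ha * Total Area
Total Volume = 193.0 m^3/ha * 93.5 ha
Total Volume = 18046 m^3

18046


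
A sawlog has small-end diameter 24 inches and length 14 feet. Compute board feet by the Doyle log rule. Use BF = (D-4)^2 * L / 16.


Doyle: BF = (D - 4)^2 * L / 16
Adjusted diameter = 24 - 4 = 20 in
(D-4)^2 = 20^2 = 400
BF = 400 * 14 / 16 = 350 BF

350


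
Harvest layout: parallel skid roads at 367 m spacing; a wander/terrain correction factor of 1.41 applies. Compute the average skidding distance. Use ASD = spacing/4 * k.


Formula: ASD = (spacing / 4) * correction
Uncorrected distance = spacing / 4 = 367 / 4 = 91.75 m
ASD = 91.75 * 1.41 = 129 m

129


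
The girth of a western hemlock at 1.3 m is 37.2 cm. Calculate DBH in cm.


Formula: DBH = C / pi
DBH = 37.2 / pi
pi = 3.14159...
DBH = 11.8 cm

11.8


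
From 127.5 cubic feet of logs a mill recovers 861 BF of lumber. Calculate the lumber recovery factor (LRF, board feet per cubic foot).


Formula: LRF = Lumber Output (BF) / Log Input (ft^3)
LRF = 861 BF / 127.5 ft^3
LRF = 6.75 BF/ft^3

6.75


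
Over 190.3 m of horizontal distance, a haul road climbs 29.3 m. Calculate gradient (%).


Formula: Gradient = rise / run * 100
Gradient = 29.3 / 190.3 * 100 = 15.4%

15.4


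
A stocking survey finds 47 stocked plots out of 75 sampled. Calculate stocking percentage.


Formula: Stocking % = stocked plots / total plots * 100
Stocking = 47 / 75 * 100
Stocking = 0.6267 * 100 = 62.7%

62.7


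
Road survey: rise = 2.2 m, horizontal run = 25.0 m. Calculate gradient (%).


Formula: Gradient = rise / run * 100
Gradient = 2.2 / 25.0 * 100 = 8.8%

8.8


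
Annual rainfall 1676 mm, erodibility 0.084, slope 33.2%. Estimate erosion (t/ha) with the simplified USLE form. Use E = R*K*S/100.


Formula: E = R * K * S / 100  (simplified USLE)
R * K = 1676 * 0.084 = 140.784
E = 140.784 * 33.2 / 100 = 46.74 t/ha

46.74


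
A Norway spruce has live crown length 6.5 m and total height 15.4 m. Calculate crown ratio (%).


Formula: Crown Ratio = (Crown Length / Total Height) * 100
CR = (6.5 m / 15.4 m) * 100
CR = 0.4221 * 100 = 42.2%

42.2


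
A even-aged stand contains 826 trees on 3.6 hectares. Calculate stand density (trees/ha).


Formula: Stand Density = N_trees / Area_ha
Density = 826 trees / 3.6 ha
Density = 229 trees/ha

229


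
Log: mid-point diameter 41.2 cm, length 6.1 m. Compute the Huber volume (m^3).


Huber: V = Am * L,  Am = pi*(Dm/200)^2
Am = pi*(41.2/200)^2 = 0.133317 m^2
V = 0.133317*6.1 = 0.8132 m^3

0.8132


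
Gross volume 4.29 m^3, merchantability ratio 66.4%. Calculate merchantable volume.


Formula: MV = V_total * (merchantable_pct / 100)
Merchantable fraction = 66.4% / 100 = 0.664
MV = 4.29 m^3 * 0.664 = 2.849 m^3

2.849


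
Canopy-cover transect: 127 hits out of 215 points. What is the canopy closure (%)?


Formula: Canopy closure = covered points / total points * 100
Closure = 127 / 215 * 100
Closure = 0.5907 * 100 = 59.1%

59.1


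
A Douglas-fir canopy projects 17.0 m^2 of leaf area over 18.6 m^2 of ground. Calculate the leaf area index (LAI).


Formula: LAI = total leaf area / ground area  (dimensionless)
LAI = 17.0 m^2 / 18.6 m^2
LAI = 0.91

0.91


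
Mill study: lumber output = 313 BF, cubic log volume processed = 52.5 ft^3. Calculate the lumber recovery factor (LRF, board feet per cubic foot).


Formula: LRF = Lumber Output (BF) / Log Input (ft^3)
LRF = 313 BF / 52.5 ft^3
LRF = 5.96 BF/ft^3

5.96


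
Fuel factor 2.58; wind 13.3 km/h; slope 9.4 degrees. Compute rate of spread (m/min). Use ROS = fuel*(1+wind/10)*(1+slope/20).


Formula: ROS = fuel * (1 + wind/10) * (1 + slope/20)
Wind factor = 1 + 13.3/10 = 2.33
Slope factor = 1 + 9.4/20 = 1.47
ROS = 2.58 * 2.33 * 1.47 = 8.84 m/min

8.84


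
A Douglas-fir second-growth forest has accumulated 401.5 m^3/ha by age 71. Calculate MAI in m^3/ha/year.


Formula: MAI = Total Volume / Stand Age
MAI = 401.5 m^3/ha / 71 years
MAI = 5.65 m^3/ha/year

5.65


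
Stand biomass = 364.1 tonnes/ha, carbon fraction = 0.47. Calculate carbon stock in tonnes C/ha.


Formula: Carbon Stock = Biomass * Carbon Fraction
C = 364.1 t/ha * 0.47
C = 171.1 t C/ha

171.1


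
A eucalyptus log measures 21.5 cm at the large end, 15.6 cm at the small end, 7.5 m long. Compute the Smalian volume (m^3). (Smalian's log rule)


Smalian: V = (A1 + A2)/2 * L,  A = pi*(D/200)^2
A1 = pi*(21.5/200)^2 = 0.036305 m^2
A2 = pi*(15.6/200)^2 = 0.019113 m^2
V = (0.036305+0.019113)/2*7.5 = 0.2078 m^3

0.2078


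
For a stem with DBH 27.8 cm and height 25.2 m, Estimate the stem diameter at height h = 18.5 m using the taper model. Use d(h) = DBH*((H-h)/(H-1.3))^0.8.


Taper: d(h) = DBH * ((H - h) / (H - 1.3))^0.8
Numerator = H - h = 25.2 - 18.5 = 6.7 m
Denominator = H - 1.3 = 25.2 - 1.3 = 23.9 m
Ratio = 6.7 / 23.9 = 0.28033
d = 27.8 * 0.28033^0.8 = 10.1 cm

10.1


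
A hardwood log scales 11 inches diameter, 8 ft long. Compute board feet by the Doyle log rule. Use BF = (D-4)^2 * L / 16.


Doyle: BF = (D - 4)^2 * L / 16
Adjusted diameter = 11 - 4 = 7 in
(D-4)^2 = 7^2 = 49
BF = 49 * 8 / 16 = 25 BF

25


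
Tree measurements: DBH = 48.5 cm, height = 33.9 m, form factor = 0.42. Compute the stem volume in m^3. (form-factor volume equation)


Formula: V = pi * (DBH/200)^2 * H * ff
Radius = DBH/200 = 48.5/200 = 0.2425 m
Radius^2 = 0.2425^2 = 0.05880625 m^2
V = pi * 0.05880625 * 33.9 * 0.42
V = 2.63 m^3

2.63


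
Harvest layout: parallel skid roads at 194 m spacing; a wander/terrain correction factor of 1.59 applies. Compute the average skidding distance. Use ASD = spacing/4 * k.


Formula: ASD = (spacing / 4) * correction
Uncorrected distance = spacing / 4 = 194 / 4 = 48.5 m
ASD = 48.5 * 1.59 = 77 m

77


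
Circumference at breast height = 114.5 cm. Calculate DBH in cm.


Formula: DBH = C / pi
DBH = 114.5 / pi
pi = 3.14159...
DBH = 36.4 cm

36.4


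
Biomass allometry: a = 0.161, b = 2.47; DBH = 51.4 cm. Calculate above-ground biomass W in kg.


Formula: W = a * DBH^b  (allometric power law)
DBH^b = 51.4^2.47 = 16829.798
W = 0.161 * 16829.798 = 2709.6 kg

2709.6


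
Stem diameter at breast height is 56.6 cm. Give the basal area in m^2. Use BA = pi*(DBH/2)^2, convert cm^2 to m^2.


Formula: BA = pi * (DBH/2)^2 / 10000  (cm^2 to m^2)
Radius = DBH/2 = 56.6/2 = 28.3 cm
BA = pi * 28.3^2 / 10000
   = 2516.0701 cm^2 / 10000
   = 0.2516 m^2

0.2516


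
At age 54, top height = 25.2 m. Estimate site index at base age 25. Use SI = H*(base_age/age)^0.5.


Formula: SI = H_dom * (base_age / age)^0.5
Age ratio = 25 / 54 = 0.46296
sqrt(age_ratio) = 0.68041
SI = 25.2 * 0.68041 = 17.1 m

17.1


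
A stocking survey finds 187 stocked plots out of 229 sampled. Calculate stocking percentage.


Formula: Stocking % = stocked plots / total plots * 100
Stocking = 187 / 229 * 100
Stocking = 0.8166 * 100 = 81.7%

81.7


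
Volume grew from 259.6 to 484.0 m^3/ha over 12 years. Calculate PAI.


Formula: PAI = (V_T2 - V_T1) / (T2 - T1)
Volume increment = 484.0 - 259.6 = 224.4 m^3/ha
PAI = 224.4 / 12 = 18.7 m^3/ha/year

18.7


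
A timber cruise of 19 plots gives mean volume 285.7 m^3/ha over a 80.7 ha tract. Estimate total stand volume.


Formula: Total Volume = Mean Volume per ha * Total Area
Total Volume = 285.7 m^3/ha * 80.7 ha
Total Volume = 23056 m^3

23056


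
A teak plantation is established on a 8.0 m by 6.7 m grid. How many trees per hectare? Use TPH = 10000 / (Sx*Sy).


Formula: TPH = 10000 m^2/ha / (spacing_x * spacing_y)
Area per tree = 8.0 m * 6.7 m = 53.6 m^2
TPH = 10000 / 53.6 = 187 trees/ha

187


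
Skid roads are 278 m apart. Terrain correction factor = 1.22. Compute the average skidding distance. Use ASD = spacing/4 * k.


Formula: ASD = (spacing / 4) * correction
Uncorrected distance = spacing / 4 = 278 / 4 = 69.5 m
ASD = 69.5 * 1.22 = 85 m

85


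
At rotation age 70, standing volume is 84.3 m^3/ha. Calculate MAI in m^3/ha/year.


Formula: MAI = Total Volume / Stand Age
MAI = 84.3 m^3/ha / 70 years
MAI = 1.2 m^3/ha/year

1.2


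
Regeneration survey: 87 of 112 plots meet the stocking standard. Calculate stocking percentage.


Formula: Stocking % = stocked plots / total plots * 100
Stocking = 87 / 112 * 100
Stocking = 0.7768 * 100 = 77.7%

77.7


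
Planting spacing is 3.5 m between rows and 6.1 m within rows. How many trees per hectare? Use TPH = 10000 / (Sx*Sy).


Formula: TPH = 10000 m^2/ha / (spacing_x * spacing_y)
Area per tree = 3.5 m * 6.1 m = 21.35 m^2
TPH = 10000 / 21.35 = 468 trees/ha

468


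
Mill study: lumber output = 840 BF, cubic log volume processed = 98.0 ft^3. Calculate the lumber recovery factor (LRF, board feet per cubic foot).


Formula: LRF = Lumber Output (BF) / Log Input (ft^3)
LRF = 840 BF / 98.0 ft^3
LRF = 8.57 BF/ft^3

8.57


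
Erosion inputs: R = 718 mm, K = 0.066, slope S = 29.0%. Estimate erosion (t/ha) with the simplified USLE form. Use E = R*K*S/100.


Formula: E = R * K * S / 100  (simplified USLE)
R * K = 718 * 0.066 = 47.388
E = 47.388 * 29.0 / 100 = 13.74 t/ha

13.74


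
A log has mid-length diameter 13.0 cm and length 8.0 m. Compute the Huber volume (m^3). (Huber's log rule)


Huber: V = Am * L,  Am = pi*(Dm/200)^2
Am = pi*(13.0/200)^2 = 0.013273 m^2
V = 0.013273*8.0 = 0.1062 m^3

0.1062


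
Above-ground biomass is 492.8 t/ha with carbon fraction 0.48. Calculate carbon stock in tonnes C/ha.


Formula: Carbon Stock = Biomass * Carbon Fraction
C = 492.8 t/ha * 0.48
C = 236.5 t C/ha

236.5


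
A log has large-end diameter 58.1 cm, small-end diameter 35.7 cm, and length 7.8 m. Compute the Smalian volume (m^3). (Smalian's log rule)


Smalian: V = (A1 + A2)/2 * L,  A = pi*(D/200)^2
A1 = pi*(58.1/200)^2 = 0.26512 m^2
A2 = pi*(35.7/200)^2 = 0.100098 m^2
V = (0.26512+0.100098)/2*7.8 = 1.4244 m^3

1.4244


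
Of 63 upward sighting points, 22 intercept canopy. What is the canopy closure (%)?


Formula: Canopy closure = covered points / total points * 100
Closure = 22 / 63 * 100
Closure = 0.3492 * 100 = 34.9%

34.9


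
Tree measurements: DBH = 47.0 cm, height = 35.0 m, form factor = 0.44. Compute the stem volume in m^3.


Formula: V = pi * (DBH/200)^2 * H * ff
Radius = DBH/200 = 47.0/200 = 0.235 m
Radius^2 = 0.235^2 = 0.055225 m^2
V = pi * 0.055225 * 35.0 * 0.44
V = 2.672 m^3

2.672


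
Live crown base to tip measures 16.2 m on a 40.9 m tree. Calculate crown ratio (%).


Formula: Crown Ratio = (Crown Length / Total Height) * 100
CR = (16.2 m / 40.9 m) * 100
CR = 0.3961 * 100 = 39.6%

39.6


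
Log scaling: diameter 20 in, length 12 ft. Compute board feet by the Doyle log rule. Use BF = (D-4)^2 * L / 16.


Doyle: BF = (D - 4)^2 * L / 16
Adjusted diameter = 20 - 4 = 16 in
(D-4)^2 = 16^2 = 256
BF = 256 * 12 / 16 = 192 BF

192


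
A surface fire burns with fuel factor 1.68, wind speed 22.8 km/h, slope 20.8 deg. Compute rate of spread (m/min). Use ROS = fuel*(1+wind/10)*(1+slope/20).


Formula: ROS = fuel * (1 + wind/10) * (1 + slope/20)
Wind factor = 1 + 22.8/10 = 3.28
Slope factor = 1 + 20.8/20 = 2.04
ROS = 1.68 * 3.28 * 2.04 = 11.24 m/min

11.24


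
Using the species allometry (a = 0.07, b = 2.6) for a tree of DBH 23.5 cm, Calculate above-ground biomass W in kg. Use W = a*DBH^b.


Formula: W = a * DBH^b  (allometric power law)
DBH^b = 23.5^2.6 = 3670.9329
W = 0.07 * 3670.9329 = 257.0 kg

257.0


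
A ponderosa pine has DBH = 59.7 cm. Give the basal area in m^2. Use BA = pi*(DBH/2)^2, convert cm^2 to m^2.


Formula: BA = pi * (DBH/2)^2 / 10000  (cm^2 to m^2)
Radius = DBH/2 = 59.7/2 = 29.85 cm
BA = pi * 29.85^2 / 10000
   = 2799.2297 cm^2 / 10000
   = 0.2799 m^2

0.2799


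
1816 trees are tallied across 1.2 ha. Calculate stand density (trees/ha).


Formula: Stand Density = N_trees / Area_ha
Density = 1816 trees / 1.2 ha
Density = 1513 trees/ha

1513


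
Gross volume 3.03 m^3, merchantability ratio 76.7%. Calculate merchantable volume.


Formula: MV = V_total * (merchantable_pct / 100)
Merchantable fraction = 76.7% / 100 = 0.767
MV = 3.03 m^3 * 0.767 = 2.324 m^3

2.324


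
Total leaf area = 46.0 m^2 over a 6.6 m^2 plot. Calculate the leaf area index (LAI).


Formula: LAI = total leaf area / ground area  (dimensionless)
LAI = 46.0 m^2 / 6.6 m^2
LAI = 6.97

6.97


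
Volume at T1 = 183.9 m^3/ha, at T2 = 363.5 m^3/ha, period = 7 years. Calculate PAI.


Formula: PAI = (V_T2 - V_T1) / (T2 - T1)
Volume increment = 363.5 - 183.9 = 179.6 m^3/ha
PAI = 179.6 / 7 = 25.66 m^3/ha/year

25.66


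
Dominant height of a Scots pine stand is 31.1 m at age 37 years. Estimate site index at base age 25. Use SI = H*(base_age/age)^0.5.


Formula: SI = H_dom * (base_age / age)^0.5
Age ratio = 25 / 37 = 0.67568
sqrt(age_ratio) = 0.82199
SI = 31.1 * 0.82199 = 25.6 m

25.6


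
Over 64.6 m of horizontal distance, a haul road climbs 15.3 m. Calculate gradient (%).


Formula: Gradient = rise / run * 100
Gradient = 15.3 / 64.6 * 100 = 23.7%

23.7


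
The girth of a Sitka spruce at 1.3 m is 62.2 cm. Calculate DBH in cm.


Formula: DBH = C / pi
DBH = 62.2 / pi
pi = 3.14159...
DBH = 19.8 cm

19.8


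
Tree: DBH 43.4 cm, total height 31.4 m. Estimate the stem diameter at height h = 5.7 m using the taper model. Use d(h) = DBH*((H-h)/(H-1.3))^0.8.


Taper: d(h) = DBH * ((H - h) / (H - 1.3))^0.8
Numerator = H - h = 31.4 - 5.7 = 25.7 m
Denominator = H - 1.3 = 31.4 - 1.3 = 30.1 m
Ratio = 25.7 / 30.1 = 0.85382
d = 43.4 * 0.85382^0.8 = 38.2 cm

38.2


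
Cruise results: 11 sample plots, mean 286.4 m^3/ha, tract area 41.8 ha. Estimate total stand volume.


Formula: Total Volume = Mean Volume per ha * Total Area
Total Volume = 286.4 m^3/ha * 41.8 ha
Total Volume = 11972 m^3

11972


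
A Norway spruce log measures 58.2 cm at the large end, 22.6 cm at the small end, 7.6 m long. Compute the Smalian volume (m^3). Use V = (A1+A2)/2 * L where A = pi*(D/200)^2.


Smalian: V = (A1 + A2)/2 * L,  A = pi*(D/200)^2
A1 = pi*(58.2/200)^2 = 0.266033 m^2
A2 = pi*(22.6/200)^2 = 0.040115 m^2
V = (0.266033+0.040115)/2*7.6 = 1.1634 m^3

1.1634


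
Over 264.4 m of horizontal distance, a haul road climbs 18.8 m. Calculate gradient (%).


Formula: Gradient = rise / run * 100
Gradient = 18.8 / 264.4 * 100 = 7.1%

7.1


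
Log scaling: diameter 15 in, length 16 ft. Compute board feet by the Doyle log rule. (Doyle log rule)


Doyle: BF = (D - 4)^2 * L / 16
Adjusted diameter = 15 - 4 = 11 in
(D-4)^2 = 11^2 = 121
BF = 121 * 16 / 16 = 121 BF

121


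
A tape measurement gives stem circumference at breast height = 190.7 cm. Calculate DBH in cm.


Formula: DBH = C / pi
DBH = 190.7 / pi
pi = 3.14159...
DBH = 60.7 cm

60.7


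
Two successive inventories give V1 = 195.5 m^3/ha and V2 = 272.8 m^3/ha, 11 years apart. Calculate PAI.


Formula: PAI = (V_T2 - V_T1) / (T2 - T1)
Volume increment = 272.8 - 195.5 = 77.3 m^3/ha
PAI = 77.3 / 11 = 7.03 m^3/ha/year

7.03


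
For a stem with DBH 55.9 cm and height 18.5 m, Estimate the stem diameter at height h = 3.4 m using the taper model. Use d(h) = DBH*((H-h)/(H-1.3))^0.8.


Taper: d(h) = DBH * ((H - h) / (H - 1.3))^0.8
Numerator = H - h = 18.5 - 3.4 = 15.1 m
Denominator = H - 1.3 = 18.5 - 1.3 = 17.2 m
Ratio = 15.1 / 17.2 = 0.87791
d = 55.9 * 0.87791^0.8 = 50.4 cm

50.4


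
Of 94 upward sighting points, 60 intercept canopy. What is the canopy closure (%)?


Formula: Canopy closure = covered points / total points * 100
Closure = 60 / 94 * 100
Closure = 0.6383 * 100 = 63.8%

63.8


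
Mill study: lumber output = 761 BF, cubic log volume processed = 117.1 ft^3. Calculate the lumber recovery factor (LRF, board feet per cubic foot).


Formula: LRF = Lumber Output (BF) / Log Input (ft^3)
LRF = 761 BF / 117.1 ft^3
LRF = 6.5 BF/ft^3

6.5


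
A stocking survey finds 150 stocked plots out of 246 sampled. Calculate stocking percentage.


Formula: Stocking % = stocked plots / total plots * 100
Stocking = 150 / 246 * 100
Stocking = 0.6098 * 100 = 61.0%

61.0


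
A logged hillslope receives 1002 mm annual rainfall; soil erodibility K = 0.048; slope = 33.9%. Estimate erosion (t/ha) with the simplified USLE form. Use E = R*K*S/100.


Formula: E = R * K * S / 100  (simplified USLE)
R * K = 1002 * 0.048 = 48.096
E = 48.096 * 33.9 / 100 = 16.3 t/ha

16.3


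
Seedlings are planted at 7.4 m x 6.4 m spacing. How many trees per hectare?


Formula: TPH = 10000 m^2/ha / (spacing_x * spacing_y)
Area per tree = 7.4 m * 6.4 m = 47.36 m^2
TPH = 10000 / 47.36 = 211 trees/ha

211


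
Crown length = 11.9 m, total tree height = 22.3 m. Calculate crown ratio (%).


Formula: Crown Ratio = (Crown Length / Total Height) * 100
CR = (11.9 m / 22.3 m) * 100
CR = 0.5336 * 100 = 53.4%

53.4


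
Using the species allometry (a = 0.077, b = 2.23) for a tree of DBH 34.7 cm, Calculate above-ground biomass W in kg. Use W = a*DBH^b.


Formula: W = a * DBH^b  (allometric power law)
DBH^b = 34.7^2.23 = 2722.2921
W = 0.077 * 2722.2921 = 209.6 kg

209.6


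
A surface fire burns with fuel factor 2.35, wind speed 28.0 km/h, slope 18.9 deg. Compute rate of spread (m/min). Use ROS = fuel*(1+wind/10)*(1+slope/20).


Formula: ROS = fuel * (1 + wind/10) * (1 + slope/20)
Wind factor = 1 + 28.0/10 = 3.8
Slope factor = 1 + 18.9/20 = 1.945
ROS = 2.35 * 3.8 * 1.945 = 17.37 m/min

17.37


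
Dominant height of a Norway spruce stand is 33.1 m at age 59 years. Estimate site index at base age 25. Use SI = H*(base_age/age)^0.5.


Formula: SI = H_dom * (base_age / age)^0.5
Age ratio = 25 / 59 = 0.42373
sqrt(age_ratio) = 0.65094
SI = 33.1 * 0.65094 = 21.5 m

21.5


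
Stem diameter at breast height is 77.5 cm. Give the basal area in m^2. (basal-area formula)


Formula: BA = pi * (DBH/2)^2 / 10000  (cm^2 to m^2)
Radius = DBH/2 = 77.5/2 = 38.75 cm
BA = pi * 38.75^2 / 10000
   = 4717.2977 cm^2 / 10000
   = 0.4717 m^2

0.4717


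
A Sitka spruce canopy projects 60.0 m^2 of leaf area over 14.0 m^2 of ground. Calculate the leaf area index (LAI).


Formula: LAI = total leaf area / ground area  (dimensionless)
LAI = 60.0 m^2 / 14.0 m^2
LAI = 4.29

4.29


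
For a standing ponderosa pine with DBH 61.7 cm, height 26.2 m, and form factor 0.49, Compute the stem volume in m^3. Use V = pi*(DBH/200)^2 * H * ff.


Formula: V = pi * (DBH/200)^2 * H * ff
Radius = DBH/200 = 61.7/200 = 0.3085 m
Radius^2 = 0.3085^2 = 0.09517225 m^2
V = pi * 0.09517225 * 26.2 * 0.49
V = 3.838 m^3

3.838


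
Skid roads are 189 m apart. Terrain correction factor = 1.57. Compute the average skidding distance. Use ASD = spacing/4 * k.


Formula: ASD = (spacing / 4) * correction
Uncorrected distance = spacing / 4 = 189 / 4 = 47.25 m
ASD = 47.25 * 1.57 = 74 m

74


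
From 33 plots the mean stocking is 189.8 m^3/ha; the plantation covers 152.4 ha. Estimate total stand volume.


Formula: Total Volume = Mean Volume per ha * Total Area
Total Volume = 189.8 m^3/ha * 152.4 ha
Total Volume = 28926 m^3

28926


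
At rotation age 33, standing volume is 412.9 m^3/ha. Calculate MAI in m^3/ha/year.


Formula: MAI = Total Volume / Stand Age
MAI = 412.9 m^3/ha / 33 years
MAI = 12.51 m^3/ha/year

12.51


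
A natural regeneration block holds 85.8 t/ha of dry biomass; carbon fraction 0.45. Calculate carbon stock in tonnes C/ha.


Formula: Carbon Stock = Biomass * Carbon Fraction
C = 85.8 t/ha * 0.45
C = 38.6 t C/ha

38.6


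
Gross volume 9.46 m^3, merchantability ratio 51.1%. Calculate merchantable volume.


Formula: MV = V_total * (merchantable_pct / 100)
Merchantable fraction = 51.1% / 100 = 0.511
MV = 9.46 m^3 * 0.511 = 4.834 m^3

4.834


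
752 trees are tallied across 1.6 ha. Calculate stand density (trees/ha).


Formula: Stand Density = N_trees / Area_ha
Density = 752 trees / 1.6 ha
Density = 470 trees/ha

470


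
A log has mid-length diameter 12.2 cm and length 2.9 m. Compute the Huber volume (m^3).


Huber: V = Am * L,  Am = pi*(Dm/200)^2
Am = pi*(12.2/200)^2 = 0.01169 m^2
V = 0.01169*2.9 = 0.0339 m^3

0.0339


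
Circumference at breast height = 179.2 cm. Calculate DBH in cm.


Formula: DBH = C / pi
DBH = 179.2 / pi
pi = 3.14159...
DBH = 57.0 cm

57.0


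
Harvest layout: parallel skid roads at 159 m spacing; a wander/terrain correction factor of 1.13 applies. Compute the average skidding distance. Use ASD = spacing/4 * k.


Formula: ASD = (spacing / 4) * correction
Uncorrected distance = spacing / 4 = 159 / 4 = 39.75 m
ASD = 39.75 * 1.13 = 45 m

45


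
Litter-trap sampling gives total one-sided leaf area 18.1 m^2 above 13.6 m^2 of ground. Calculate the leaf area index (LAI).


Formula: LAI = total leaf area / ground area  (dimensionless)
LAI = 18.1 m^2 / 13.6 m^2
LAI = 1.33

1.33


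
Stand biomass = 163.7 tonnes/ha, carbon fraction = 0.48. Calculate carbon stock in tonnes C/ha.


Formula: Carbon Stock = Biomass * Carbon Fraction
C = 163.7 t/ha * 0.48
C = 78.6 t C/ha

78.6


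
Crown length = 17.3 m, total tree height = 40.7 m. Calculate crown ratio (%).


Formula: Crown Ratio = (Crown Length / Total Height) * 100
CR = (17.3 m / 40.7 m) * 100
CR = 0.4251 * 100 = 42.5%

42.5


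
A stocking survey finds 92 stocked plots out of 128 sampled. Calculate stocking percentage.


Formula: Stocking % = stocked plots / total plots * 100
Stocking = 92 / 128 * 100
Stocking = 0.7188 * 100 = 71.9%

71.9


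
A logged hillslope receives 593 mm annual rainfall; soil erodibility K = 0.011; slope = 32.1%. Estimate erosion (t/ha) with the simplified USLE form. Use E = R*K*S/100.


Formula: E = R * K * S / 100  (simplified USLE)
R * K = 593 * 0.011 = 6.523
E = 6.523 * 32.1 / 100 = 2.09 t/ha

2.09


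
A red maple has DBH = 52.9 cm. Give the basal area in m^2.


Formula: BA = pi * (DBH/2)^2 / 10000  (cm^2 to m^2)
Radius = DBH/2 = 52.9/2 = 26.45 cm
BA = pi * 26.45^2 / 10000
   = 2197.8661 cm^2 / 10000
   = 0.2198 m^2

0.2198


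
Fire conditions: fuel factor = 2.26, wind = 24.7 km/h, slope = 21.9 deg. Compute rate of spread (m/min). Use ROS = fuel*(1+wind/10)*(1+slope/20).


Formula: ROS = fuel * (1 + wind/10) * (1 + slope/20)
Wind factor = 1 + 24.7/10 = 3.47
Slope factor = 1 + 21.9/20 = 2.095
ROS = 2.26 * 3.47 * 2.095 = 16.43 m/min

16.43


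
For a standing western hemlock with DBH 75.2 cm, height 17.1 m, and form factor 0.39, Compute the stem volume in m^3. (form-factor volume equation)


Formula: V = pi * (DBH/200)^2 * H * ff
Radius = DBH/200 = 75.2/200 = 0.376 m
Radius^2 = 0.376^2 = 0.141376 m^2
V = pi * 0.141376 * 17.1 * 0.39
V = 2.962 m^3

2.962


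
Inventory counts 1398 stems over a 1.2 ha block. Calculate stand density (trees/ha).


Formula: Stand Density = N_trees / Area_ha
Density = 1398 trees / 1.2 ha
Density = 1165 trees/ha

1165


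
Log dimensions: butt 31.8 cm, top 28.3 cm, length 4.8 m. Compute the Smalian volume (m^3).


Smalian: V = (A1 + A2)/2 * L,  A = pi*(D/200)^2
A1 = pi*(31.8/200)^2 = 0.079423 m^2
A2 = pi*(28.3/200)^2 = 0.062902 m^2
V = (0.079423+0.062902)/2*4.8 = 0.3416 m^3

0.3416


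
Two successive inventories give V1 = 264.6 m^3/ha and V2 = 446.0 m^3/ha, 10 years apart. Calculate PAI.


Formula: PAI = (V_T2 - V_T1) / (T2 - T1)
Volume increment = 446.0 - 264.6 = 181.4 m^3/ha
PAI = 181.4 / 10 = 18.14 m^3/ha/year

18.14


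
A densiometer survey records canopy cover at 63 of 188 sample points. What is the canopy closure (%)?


Formula: Canopy closure = covered points / total points * 100
Closure = 63 / 188 * 100
Closure = 0.3351 * 100 = 33.5%

33.5


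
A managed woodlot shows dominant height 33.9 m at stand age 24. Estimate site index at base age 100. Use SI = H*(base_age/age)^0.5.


Formula: SI = H_dom * (base_age / age)^0.5
Age ratio = 100 / 24 = 4.16667
sqrt(age_ratio) = 2.04124
SI = 33.9 * 2.04124 = 69.2 m

69.2


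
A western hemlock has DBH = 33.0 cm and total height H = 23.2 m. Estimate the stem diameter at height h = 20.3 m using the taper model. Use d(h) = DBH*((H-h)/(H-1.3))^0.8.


Taper: d(h) = DBH * ((H - h) / (H - 1.3))^0.8
Numerator = H - h = 23.2 - 20.3 = 2.9 m
Denominator = H - 1.3 = 23.2 - 1.3 = 21.9 m
Ratio = 2.9 / 21.9 = 0.13242
d = 33.0 * 0.13242^0.8 = 6.5 cm

6.5


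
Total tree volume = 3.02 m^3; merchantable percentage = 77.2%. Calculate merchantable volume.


Formula: MV = V_total * (merchantable_pct / 100)
Merchantable fraction = 77.2% / 100 = 0.772
MV = 3.02 m^3 * 0.772 = 2.331 m^3

2.331


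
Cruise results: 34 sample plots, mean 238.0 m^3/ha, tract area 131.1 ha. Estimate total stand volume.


Formula: Total Volume = Mean Volume per ha * Total Area
Total Volume = 238.0 m^3/ha * 131.1 ha
Total Volume = 31202 m^3

31202


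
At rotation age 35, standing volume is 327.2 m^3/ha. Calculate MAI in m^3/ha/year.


Formula: MAI = Total Volume / Stand Age
MAI = 327.2 m^3/ha / 35 years
MAI = 9.35 m^3/ha/year

9.35


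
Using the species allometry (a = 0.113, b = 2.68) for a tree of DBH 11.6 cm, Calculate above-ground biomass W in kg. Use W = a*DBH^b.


Formula: W = a * DBH^b  (allometric power law)
DBH^b = 11.6^2.68 = 712.4386
W = 0.113 * 712.4386 = 80.5 kg

80.5


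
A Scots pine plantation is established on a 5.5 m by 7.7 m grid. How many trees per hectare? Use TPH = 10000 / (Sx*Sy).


Formula: TPH = 10000 m^2/ha / (spacing_x * spacing_y)
Area per tree = 5.5 m * 7.7 m = 42.35 m^2
TPH = 10000 / 42.35 = 236 trees/ha

236


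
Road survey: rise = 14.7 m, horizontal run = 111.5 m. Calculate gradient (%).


Formula: Gradient = rise / run * 100
Gradient = 14.7 / 111.5 * 100 = 13.2%

13.2


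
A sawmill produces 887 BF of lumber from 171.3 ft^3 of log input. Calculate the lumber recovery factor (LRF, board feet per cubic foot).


Formula: LRF = Lumber Output (BF) / Log Input (ft^3)
LRF = 887 BF / 171.3 ft^3
LRF = 5.18 BF/ft^3

5.18


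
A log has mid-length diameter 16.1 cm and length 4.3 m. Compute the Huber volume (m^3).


Huber: V = Am * L,  Am = pi*(Dm/200)^2
Am = pi*(16.1/200)^2 = 0.020358 m^2
V = 0.020358*4.3 = 0.0875 m^3

0.0875


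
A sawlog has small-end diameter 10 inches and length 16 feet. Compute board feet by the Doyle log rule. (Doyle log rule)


Doyle: BF = (D - 4)^2 * L / 16
Adjusted diameter = 10 - 4 = 6 in
(D-4)^2 = 6^2 = 36
BF = 36 * 16 / 16 = 36 BF

36


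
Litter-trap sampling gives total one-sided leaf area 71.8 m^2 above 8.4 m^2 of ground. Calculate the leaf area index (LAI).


Formula: LAI = total leaf area / ground area  (dimensionless)
LAI = 71.8 m^2 / 8.4 m^2
LAI = 8.55

8.55


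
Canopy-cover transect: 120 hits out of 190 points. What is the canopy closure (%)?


Formula: Canopy closure = covered points / total points * 100
Closure = 120 / 190 * 100
Closure = 0.6316 * 100 = 63.2%

63.2


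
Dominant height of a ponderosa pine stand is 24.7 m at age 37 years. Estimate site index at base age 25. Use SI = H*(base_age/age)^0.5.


Formula: SI = H_dom * (base_age / age)^0.5
Age ratio = 25 / 37 = 0.67568
sqrt(age_ratio) = 0.82199
SI = 24.7 * 0.82199 = 20.3 m

20.3


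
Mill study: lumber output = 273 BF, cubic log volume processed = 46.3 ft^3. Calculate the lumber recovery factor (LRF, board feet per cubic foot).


Formula: LRF = Lumber Output (BF) / Log Input (ft^3)
LRF = 273 BF / 46.3 ft^3
LRF = 5.9 BF/ft^3

5.9


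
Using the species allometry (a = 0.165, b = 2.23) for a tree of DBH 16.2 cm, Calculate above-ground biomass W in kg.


Formula: W = a * DBH^b  (allometric power law)
DBH^b = 16.2^2.23 = 497.9875
W = 0.165 * 497.9875 = 82.2 kg

82.2


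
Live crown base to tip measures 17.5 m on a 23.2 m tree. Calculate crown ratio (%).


Formula: Crown Ratio = (Crown Length / Total Height) * 100
CR = (17.5 m / 23.2 m) * 100
CR = 0.7543 * 100 = 75.4%

75.4


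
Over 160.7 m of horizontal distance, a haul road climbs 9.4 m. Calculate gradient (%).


Formula: Gradient = rise / run * 100
Gradient = 9.4 / 160.7 * 100 = 5.8%

5.8


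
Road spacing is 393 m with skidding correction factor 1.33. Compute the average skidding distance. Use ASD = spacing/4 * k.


Formula: ASD = (spacing / 4) * correction
Uncorrected distance = spacing / 4 = 393 / 4 = 98.25 m
ASD = 98.25 * 1.33 = 131 m

131


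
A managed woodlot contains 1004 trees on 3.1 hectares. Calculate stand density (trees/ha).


Formula: Stand Density = N_trees / Area_ha
Density = 1004 trees / 3.1 ha
Density = 324 trees/ha

324


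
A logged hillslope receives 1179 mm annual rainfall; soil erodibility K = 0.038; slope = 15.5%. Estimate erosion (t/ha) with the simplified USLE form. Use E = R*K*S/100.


Formula: E = R * K * S / 100  (simplified USLE)
R * K = 1179 * 0.038 = 44.802
E = 44.802 * 15.5 / 100 = 6.94 t/ha

6.94


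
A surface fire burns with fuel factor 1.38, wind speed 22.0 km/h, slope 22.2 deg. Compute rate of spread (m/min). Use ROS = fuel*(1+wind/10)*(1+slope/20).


Formula: ROS = fuel * (1 + wind/10) * (1 + slope/20)
Wind factor = 1 + 22.0/10 = 3.2
Slope factor = 1 + 22.2/20 = 2.11
ROS = 1.38 * 3.2 * 2.11 = 9.32 m/min

9.32


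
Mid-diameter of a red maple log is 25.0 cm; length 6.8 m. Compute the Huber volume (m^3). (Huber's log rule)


Huber: V = Am * L,  Am = pi*(Dm/200)^2
Am = pi*(25.0/200)^2 = 0.049087 m^2
V = 0.049087*6.8 = 0.3338 m^3

0.3338


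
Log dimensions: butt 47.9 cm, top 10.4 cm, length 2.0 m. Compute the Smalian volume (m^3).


Smalian: V = (A1 + A2)/2 * L,  A = pi*(D/200)^2
A1 = pi*(47.9/200)^2 = 0.180203 m^2
A2 = pi*(10.4/200)^2 = 0.008495 m^2
V = (0.180203+0.008495)/2*2.0 = 0.1887 m^3

0.1887


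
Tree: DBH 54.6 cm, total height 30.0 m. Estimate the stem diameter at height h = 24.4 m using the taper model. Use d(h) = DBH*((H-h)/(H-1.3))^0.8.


Taper: d(h) = DBH * ((H - h) / (H - 1.3))^0.8
Numerator = H - h = 30.0 - 24.4 = 5.6 m
Denominator = H - 1.3 = 30.0 - 1.3 = 28.7 m
Ratio = 5.6 / 28.7 = 0.19512
d = 54.6 * 0.19512^0.8 = 14.8 cm

14.8


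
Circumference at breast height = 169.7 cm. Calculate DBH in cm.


Formula: DBH = C / pi
DBH = 169.7 / pi
pi = 3.14159...
DBH = 54.0 cm

54.0


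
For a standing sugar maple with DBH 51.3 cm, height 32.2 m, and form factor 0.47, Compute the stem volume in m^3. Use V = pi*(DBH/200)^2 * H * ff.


Formula: V = pi * (DBH/200)^2 * H * ff
Radius = DBH/200 = 51.3/200 = 0.2565 m
Radius^2 = 0.2565^2 = 0.06579225 m^2
V = pi * 0.06579225 * 32.2 * 0.47
V = 3.128 m^3

3.128


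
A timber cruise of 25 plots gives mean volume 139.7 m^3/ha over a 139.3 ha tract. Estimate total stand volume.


Formula: Total Volume = Mean Volume per ha * Total Area
Total Volume = 139.7 m^3/ha * 139.3 ha
Total Volume = 19460 m^3

19460


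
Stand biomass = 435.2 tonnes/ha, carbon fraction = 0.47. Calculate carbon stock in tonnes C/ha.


Formula: Carbon Stock = Biomass * Carbon Fraction
C = 435.2 t/ha * 0.47
C = 204.5 t C/ha

204.5


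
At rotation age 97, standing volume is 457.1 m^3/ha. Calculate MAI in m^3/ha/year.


Formula: MAI = Total Volume / Stand Age
MAI = 457.1 m^3/ha / 97 years
MAI = 4.71 m^3/ha/year

4.71


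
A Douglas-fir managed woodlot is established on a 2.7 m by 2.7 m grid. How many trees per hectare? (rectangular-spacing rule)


Formula: TPH = 10000 m^2/ha / (spacing_x * spacing_y)
Area per tree = 2.7 m * 2.7 m = 7.29 m^2
TPH = 10000 / 7.29 = 1372 trees/ha

1372
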